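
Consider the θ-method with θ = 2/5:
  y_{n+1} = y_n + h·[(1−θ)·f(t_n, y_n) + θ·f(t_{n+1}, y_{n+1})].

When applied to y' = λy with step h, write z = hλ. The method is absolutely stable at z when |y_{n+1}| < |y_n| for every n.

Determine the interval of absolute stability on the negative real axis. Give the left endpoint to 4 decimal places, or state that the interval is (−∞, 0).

On y'=λy, z=hλ:
  y_{n+1} = y_n + z·[3/5·y_n + 2/5·y_{n+1}] ⇒ (1 − 2/5z)y_{n+1} = (1 + 3/5z)y_n
  so R(z) = (1 + 3/5z)/(1 − 2/5z).

Boundary: |R(x)|=1, x<0.
x=-1.41: |R|=0.0985
R=−1: 1+3/5x = −1+2/5x ⇒ -1/5x=2 ⇒ x=2/(-1/5)=-10.0000
Confirm numerically:
  x=-9.799: |R|=0.99183 <1
  x=-9.391: |R|=0.97439 <1
  x=-9.124: |R|=0.96232 <1
  x=-10.213: |R|=1.00838 >1
  x=-10.087: |R|=1.00346 >1
So |R|<1 on (-10.0000, 0).

z∈(-10.0000,0).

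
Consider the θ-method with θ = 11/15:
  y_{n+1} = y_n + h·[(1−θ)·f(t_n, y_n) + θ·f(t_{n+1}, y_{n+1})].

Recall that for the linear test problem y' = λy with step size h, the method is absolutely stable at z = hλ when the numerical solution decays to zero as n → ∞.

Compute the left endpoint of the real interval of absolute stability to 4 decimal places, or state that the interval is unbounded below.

unbounded; (−∞, 0).

Set f=λy, z=hλ:
  y_{n+1} = y_n + z·[4/15·y_n + 11/15·y_{n+1}] ⇒ (1 − 11/15z)y_{n+1} = (1 + 4/15z)y_n
  so R(z) = (1 + 4/15z)/(1 − 11/15z).

Need |R(x)|<1, x<0.
x=-1.32: |R|=0.3293
x=-2: |R|=0.1892
x=-10: |R|=0.2000
x=-100: |R|=0.3453
θ=11/15≥1/2 ⇒ |1+4/15x|<|1−11/15x| ∀x<0 ⇒ interval (−∞,0).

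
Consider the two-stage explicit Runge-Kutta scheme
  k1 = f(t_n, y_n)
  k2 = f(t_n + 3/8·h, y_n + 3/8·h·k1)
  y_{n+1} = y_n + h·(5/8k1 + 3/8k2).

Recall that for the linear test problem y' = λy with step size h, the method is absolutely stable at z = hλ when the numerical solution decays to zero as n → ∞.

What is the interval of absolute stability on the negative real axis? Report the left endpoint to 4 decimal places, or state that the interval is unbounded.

Test eqn y'=λy, z=hλ:
  k1=λy_n ⇒ h·k1=z·y_n;  k2=λ(1+3/8z)y_n ⇒ h·k2=z(1+3/8z)y_n
  y_{n+1}/y_n = 1 + 5/8z + 3/8z(1+3/8z) = 1 + z + 9/64z²
  so R(z) = 1 + z + 9/64z².

Boundary: |R(x)|=1, x<0.
x=-0.45: |R|=0.5785
R=1: x+9/64x²=0 ⇒ x=−64/9=-7.1111; min R=1−1/(4·9/64)=-0.7778>−1
Confirm numerically:
  x=-5.365: |R|=0.31736 <1
  x=-5.214: |R|=0.39100 <1
  x=-3.400: |R|=0.77438 <1
  x=-2.896: |R|=0.71660 <1
  x=-7.533: |R|=1.44692 >1
  x=-7.306: |R|=1.20023 >1
  x=-7.224: |R|=1.11468 >1
Interval (-7.1111, 0).

(-7.1111, 0).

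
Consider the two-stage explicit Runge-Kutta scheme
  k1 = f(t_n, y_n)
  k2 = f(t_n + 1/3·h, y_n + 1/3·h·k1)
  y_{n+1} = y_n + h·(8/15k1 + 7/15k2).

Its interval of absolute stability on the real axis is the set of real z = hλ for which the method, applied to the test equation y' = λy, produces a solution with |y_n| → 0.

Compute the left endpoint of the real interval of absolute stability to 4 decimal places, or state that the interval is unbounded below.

left endpoint -6.4286.

Test eqn y'=λy, z=hλ:
  k1=λy_n ⇒ h·k1=z·y_n;  k2=λ(1+1/3z)y_n ⇒ h·k2=z(1+1/3z)y_n
  y_{n+1}/y_n = 1 + 8/15z + 7/15z(1+1/3z) = 1 + z + 7/45z²
  Hence R(z) = 1 + z + 7/45z².

Need |R(x)|<1, x<0.
x=-0.99: |R|=0.1625
R=1: x+7/45x²=0 ⇒ x=−45/7=-6.4286; min R=1−1/(4·7/45)=-0.6071>−1
Confirm numerically:
  x=-6.232: |R|=0.80944 <1
  x=-5.998: |R|=0.59827 <1
  x=-4.324: |R|=0.41558 <1
  x=-3.921: |R|=0.52945 <1
  x=-6.974: |R|=1.59171 >1
  x=-6.955: |R|=1.56954 >1
  x=-6.841: |R|=1.43889 >1
Interval (-6.4286, 0).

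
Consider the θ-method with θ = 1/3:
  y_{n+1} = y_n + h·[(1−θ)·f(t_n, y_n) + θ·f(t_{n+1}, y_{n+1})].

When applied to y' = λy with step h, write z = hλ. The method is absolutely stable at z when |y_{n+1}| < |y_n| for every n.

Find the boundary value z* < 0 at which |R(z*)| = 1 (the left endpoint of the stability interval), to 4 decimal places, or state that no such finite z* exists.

With y'=λy (z=hλ):
  y_{n+1} = y_n + z·[2/3·y_n + 1/3·y_{n+1}] ⇒ (1 − 1/3z)y_{n+1} = (1 + 2/3z)y_n
  R(z) = (1 + 2/3z)/(1 − 1/3z).

Solve |R(x)|<1 on ℝ⁻.
x=-0.94: |R|=0.2843
R=−1: 1+2/3x = −1+1/3x ⇒ -1/3x=2 ⇒ x=2/(-1/3)=-6.0000
Confirm numerically:
  x=-4.868: |R|=0.85613 <1
  x=-3.789: |R|=0.67433 <1
  x=-3.462: |R|=0.60724 <1
  x=-6.512: |R|=1.05383 >1
  x=-6.226: |R|=1.02450 >1
So |R|<1 on (-6.0000, 0).

left endpoint -6.0000.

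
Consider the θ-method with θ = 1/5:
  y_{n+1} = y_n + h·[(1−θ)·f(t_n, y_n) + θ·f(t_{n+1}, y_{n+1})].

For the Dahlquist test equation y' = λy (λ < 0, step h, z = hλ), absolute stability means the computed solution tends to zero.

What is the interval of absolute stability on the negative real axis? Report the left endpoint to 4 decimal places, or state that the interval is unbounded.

z∈(-3.3333,0).

With y'=λy (z=hλ):
  y_{n+1} = y_n + z·[4/5·y_n + 1/5·y_{n+1}] ⇒ (1 − 1/5z)y_{n+1} = (1 + 4/5z)y_n
  R(z) = (1 + 4/5z)/(1 − 1/5z).

Find x<0 with |R(x)|<1.
x=-1.78: |R|=0.3127
R=−1: 1+4/5x = −1+1/5x ⇒ -3/5x=2 ⇒ x=2/(-3/5)=-3.3333
Confirm numerically:
  x=-2.682: |R|=0.74564 <1
  x=-2.588: |R|=0.70532 <1
  x=-1.788: |R|=0.31703 <1
  x=-3.882: |R|=1.18532 >1
  x=-3.624: |R|=1.10111 >1
So |R|<1 on (-3.3333, 0).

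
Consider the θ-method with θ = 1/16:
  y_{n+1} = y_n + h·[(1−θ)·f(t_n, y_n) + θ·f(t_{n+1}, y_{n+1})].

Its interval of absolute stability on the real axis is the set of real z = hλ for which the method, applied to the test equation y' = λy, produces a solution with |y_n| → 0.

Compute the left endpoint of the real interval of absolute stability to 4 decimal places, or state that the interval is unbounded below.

left endpoint -2.2857.

On y'=λy, z=hλ:
  y_{n+1} = y_n + z·[15/16·y_n + 1/16·y_{n+1}] ⇒ (1 − 1/16z)y_{n+1} = (1 + 15/16z)y_n
  R(z) = (1 + 15/16z)/(1 − 1/16z).

Boundary: |R(x)|=1, x<0.
x=-1.5: |R|=0.3714
R=−1: 1+15/16x = −1+1/16x ⇒ -7/8x=2 ⇒ x=2/(-7/8)=-2.2857
Confirm numerically:
  x=-1.531: |R|=0.39730 <1
  x=-1.189: |R|=0.10675 <1
  x=-1.084: |R|=0.01522 <1
  x=-0.962: |R|=0.09256 <1
  x=-2.440: |R|=1.11714 >1
  x=-2.355: |R|=1.05285 >1
So |R|<1 on (-2.2857, 0).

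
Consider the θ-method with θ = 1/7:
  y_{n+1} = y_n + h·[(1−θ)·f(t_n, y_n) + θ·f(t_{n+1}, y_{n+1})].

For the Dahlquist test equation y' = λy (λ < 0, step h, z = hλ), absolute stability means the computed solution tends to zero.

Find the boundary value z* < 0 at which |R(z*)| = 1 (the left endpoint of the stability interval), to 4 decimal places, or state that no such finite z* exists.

On y'=λy, z=hλ:
  y_{n+1} = y_n + z·[6/7·y_n + 1/7·y_{n+1}] ⇒ (1 − 1/7z)y_{n+1} = (1 + 6/7z)y_n
  ⇒ R(z) = (1 + 6/7z)/(1 − 1/7z).

Find x<0 with |R(x)|<1.
x=-1.44: |R|=0.1943
R=−1: 1+6/7x = −1+1/7x ⇒ -5/7x=2 ⇒ x=2/(-5/7)=-2.8000
Confirm numerically:
  x=-2.381: |R|=0.77668 <1
  x=-2.070: |R|=0.59757 <1
  x=-2.053: |R|=0.58743 <1
  x=-3.332: |R|=1.25745 >1
  x=-3.123: |R|=1.15954 >1
  x=-2.925: |R|=1.06297 >1
So |R|<1 on (-2.8000, 0).

left endpoint -2.8000.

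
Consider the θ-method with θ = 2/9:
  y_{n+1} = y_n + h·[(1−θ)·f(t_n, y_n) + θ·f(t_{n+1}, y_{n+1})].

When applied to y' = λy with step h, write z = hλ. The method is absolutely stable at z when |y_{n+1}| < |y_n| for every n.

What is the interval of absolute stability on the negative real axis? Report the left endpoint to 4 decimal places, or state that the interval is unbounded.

z∈(-3.6000,0).

Test eqn y'=λy, z=hλ:
  y_{n+1} = y_n + z·[7/9·y_n + 2/9·y_{n+1}] ⇒ (1 − 2/9z)y_{n+1} = (1 + 7/9z)y_n
  ⇒ R(z) = (1 + 7/9z)/(1 − 2/9z).

Need |R(x)|<1, x<0.
x=-1.5: |R|=0.1250
R=−1: 1+7/9x = −1+2/9x ⇒ -5/9x=2 ⇒ x=2/(-5/9)=-3.6000
Confirm numerically:
  x=-3.363: |R|=0.92465 <1
  x=-3.191: |R|=0.86705 <1
  x=-2.636: |R|=0.66228 <1
  x=-4.046: |R|=1.13047 >1
  x=-3.987: |R|=1.11400 >1
  x=-3.654: |R|=1.01656 >1
Stable set (-3.6000, 0).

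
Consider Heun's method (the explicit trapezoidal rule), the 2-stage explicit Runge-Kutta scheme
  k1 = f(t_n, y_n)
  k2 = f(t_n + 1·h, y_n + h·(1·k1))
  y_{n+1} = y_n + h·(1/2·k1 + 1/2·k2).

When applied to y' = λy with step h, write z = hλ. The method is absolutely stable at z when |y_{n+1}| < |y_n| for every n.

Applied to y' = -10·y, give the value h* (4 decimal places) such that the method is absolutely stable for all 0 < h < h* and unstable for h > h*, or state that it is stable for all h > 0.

On y'=λy, z=hλ:
  order 2, 2-stage ⇒ R(z)=1+z+z^2/2
  (e.g. R(-0.44)=0.65680, |R|=0.65680)

Find x<0 with |R(x)|<1.
x=-0.44: |R|=0.6568
|R(-1.42)|=0.5882 |R(-0.77)|=0.5264 |R(-0.62)|=0.5722
Bisect:
  x_lo=-2.7191 |R|=1.9777  x_hi=-0.1293 |R|=0.8791
  mid=-1.42422 |R|=0.58998 →hi
  mid=-2.07168 |R|=1.07425 →lo
  mid=-1.74795 |R|=0.77971 →hi
  mid=-1.90981 |R|=0.91388 →hi
  mid=-1.99075 |R|=0.99079 →hi
  mid=-2.03121 |R|=1.03170 →lo
  mid=-2.01098 |R|=1.01104 →lo
  mid=-2.00086 |R|=1.00086 →lo
  mid=-1.99580 |R|=0.99581 →hi
  ...
  [-2.00007,-1.99991] ⇒ x*=-2.0000
Interval (-2.0000, 0).

(-2.0000,0); λ=-10 ⇒ h* = 0.2000.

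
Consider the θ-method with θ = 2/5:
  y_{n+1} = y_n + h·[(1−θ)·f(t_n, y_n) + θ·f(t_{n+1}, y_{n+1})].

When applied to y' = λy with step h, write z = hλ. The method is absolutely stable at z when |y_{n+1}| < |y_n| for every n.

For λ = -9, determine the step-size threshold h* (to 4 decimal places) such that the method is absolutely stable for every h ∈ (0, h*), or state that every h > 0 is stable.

(-10.0000,0); λ=-9 ⇒ h* = (10)/9 = 1.1111.

Test eqn y'=λy, z=hλ:
  y_{n+1} = y_n + z·[3/5·y_n + 2/5·y_{n+1}] ⇒ (1 − 2/5z)y_{n+1} = (1 + 3/5z)y_n
  Hence R(z) = (1 + 3/5z)/(1 − 2/5z).

Solve |R(x)|<1 on ℝ⁻.
x=-0.88: |R|=0.3491
R=−1: 1+3/5x = −1+2/5x ⇒ -1/5x=2 ⇒ x=2/(-1/5)=-10.0000
Confirm numerically:
  x=-9.518: |R|=0.97995 <1
  x=-9.266: |R|=0.96881 <1
  x=-5.457: |R|=0.71453 <1
  x=-10.327: |R|=1.01275 >1
  x=-10.039: |R|=1.00156 >1
So |R|<1 on (-10.0000, 0).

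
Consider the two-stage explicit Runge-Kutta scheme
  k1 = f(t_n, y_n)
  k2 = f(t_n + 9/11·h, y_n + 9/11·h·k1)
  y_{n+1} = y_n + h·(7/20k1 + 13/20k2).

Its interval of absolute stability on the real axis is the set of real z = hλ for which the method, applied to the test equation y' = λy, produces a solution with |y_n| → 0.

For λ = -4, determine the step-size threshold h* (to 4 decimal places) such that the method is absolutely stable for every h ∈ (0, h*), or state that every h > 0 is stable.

On y'=λy, z=hλ:
  k1=λy_n ⇒ h·k1=z·y_n;  k2=λ(1+9/11z)y_n ⇒ h·k2=z(1+9/11z)y_n
  y_{n+1}/y_n = 1 + 7/20z + 13/20z(1+9/11z) = 1 + z + 117/220z²
  R(z) = 1 + z + 117/220z².

Find x<0 with |R(x)|<1.
x=-0.98: |R|=0.5308
R=1: x+117/220x²=0 ⇒ x=−220/117=-1.8803; min R=1−1/(4·117/220)=0.5299>−1
Confirm numerically:
  x=-1.726: |R|=0.85833 <1
  x=-1.299: |R|=0.59839 <1
  x=-1.237: |R|=0.57677 <1
  x=-1.022: |R|=0.53348 <1
  x=-2.384: |R|=1.63857 >1
  x=-2.080: |R|=1.22086 >1
  x=-1.918: |R|=1.03841 >1
So |R|<1 on (-1.8803, 0).

(-1.8803,0); λ=-4 ⇒ h* = (220/117)/4 = 0.4701.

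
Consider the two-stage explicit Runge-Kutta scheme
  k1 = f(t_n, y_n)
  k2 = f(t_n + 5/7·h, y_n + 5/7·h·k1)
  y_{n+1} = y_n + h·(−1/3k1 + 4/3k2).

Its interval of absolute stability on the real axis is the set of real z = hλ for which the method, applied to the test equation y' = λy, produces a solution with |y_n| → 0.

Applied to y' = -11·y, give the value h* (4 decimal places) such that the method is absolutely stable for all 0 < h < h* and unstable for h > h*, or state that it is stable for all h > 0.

Set f=λy, z=hλ:
  k1=λy_n ⇒ h·k1=z·y_n;  k2=λ(1+5/7z)y_n ⇒ h·k2=z(1+5/7z)y_n
  y_{n+1}/y_n = 1 − 1/3z + 4/3z(1+5/7z) = 1 + z + 20/21z²
  ⇒ R(z) = 1 + z + 20/21z².

Boundary: |R(x)|=1, x<0.
x=-1.47: |R|=1.5880
R=1: x+20/21x²=0 ⇒ x=−21/20=-1.0500; min R=1−1/(4·20/21)=0.7375>−1
Confirm numerically:
  x=-1.008: |R|=0.95968 <1
  x=-0.814: |R|=0.81704 <1
  x=-0.799: |R|=0.80900 <1
  x=-0.578: |R|=0.74018 <1
  x=-1.229: |R|=1.20952 >1
  x=-1.164: |R|=1.12638 >1
  x=-1.076: |R|=1.02664 >1
So |R|<1 on (-1.0500, 0).

(-1.0500,0); λ=-11 ⇒ h* = (21/20)/11 = 0.0955.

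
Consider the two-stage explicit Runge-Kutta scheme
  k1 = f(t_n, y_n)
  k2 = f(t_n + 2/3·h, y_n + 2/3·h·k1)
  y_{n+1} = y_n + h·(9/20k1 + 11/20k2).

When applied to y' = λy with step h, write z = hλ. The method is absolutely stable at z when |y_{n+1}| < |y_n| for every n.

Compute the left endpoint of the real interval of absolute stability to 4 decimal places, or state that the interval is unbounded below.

z* = -2.7273.

Set f=λy, z=hλ:
  k1=λy_n ⇒ h·k1=z·y_n;  k2=λ(1+2/3z)y_n ⇒ h·k2=z(1+2/3z)y_n
  y_{n+1}/y_n = 1 + 9/20z + 11/20z(1+2/3z) = 1 + z + 11/30z²
  so R(z) = 1 + z + 11/30z².

Boundary: |R(x)|=1, x<0.
x=-1.58: |R|=0.3353
R=1: x+11/30x²=0 ⇒ x=−30/11=-2.7273; min R=1−1/(4·11/30)=0.3182>−1
Confirm numerically:
  x=-2.379: |R|=0.69620 <1
  x=-2.356: |R|=0.67927 <1
  x=-2.278: |R|=0.62474 <1
  x=-3.296: |R|=1.68733 >1
  x=-2.813: |R|=1.08842 >1
Interval (-2.7273, 0).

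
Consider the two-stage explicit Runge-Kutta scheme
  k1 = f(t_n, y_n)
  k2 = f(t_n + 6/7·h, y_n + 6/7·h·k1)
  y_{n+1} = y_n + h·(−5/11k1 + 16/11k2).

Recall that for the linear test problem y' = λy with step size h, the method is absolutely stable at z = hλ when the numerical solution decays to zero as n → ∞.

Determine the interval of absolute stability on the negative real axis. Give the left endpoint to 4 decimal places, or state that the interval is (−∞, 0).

On y'=λy, z=hλ:
  k1=λy_n ⇒ h·k1=z·y_n;  k2=λ(1+6/7z)y_n ⇒ h·k2=z(1+6/7z)y_n
  y_{n+1}/y_n = 1 − 5/11z + 16/11z(1+6/7z) = 1 + z + 96/77z²
  so R(z) = 1 + z + 96/77z².

Boundary: |R(x)|=1, x<0.
x=-1.72: |R|=2.9684
R=1: x+96/77x²=0 ⇒ x=−77/96=-0.8021; min R=1−1/(4·96/77)=0.7995>−1
Confirm numerically:
  x=-0.779: |R|=0.97758 <1
  x=-0.348: |R|=0.80299 <1
  x=-0.338: |R|=0.80443 <1
  x=-0.332: |R|=0.80542 <1
  x=-1.238: |R|=1.67283 >1
  x=-1.125: |R|=1.45292 >1
Interval (-0.8021, 0).

z∈(-0.8021,0).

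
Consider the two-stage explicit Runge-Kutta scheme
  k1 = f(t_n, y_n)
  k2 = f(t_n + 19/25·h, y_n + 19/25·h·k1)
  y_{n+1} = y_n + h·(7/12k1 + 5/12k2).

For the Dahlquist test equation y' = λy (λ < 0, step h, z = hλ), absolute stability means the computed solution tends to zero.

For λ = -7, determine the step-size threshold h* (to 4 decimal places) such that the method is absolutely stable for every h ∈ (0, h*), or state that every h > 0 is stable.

On y'=λy, z=hλ:
  k1=λy_n ⇒ h·k1=z·y_n;  k2=λ(1+19/25z)y_n ⇒ h·k2=z(1+19/25z)y_n
  y_{n+1}/y_n = 1 + 7/12z + 5/12z(1+19/25z) = 1 + z + 19/60z²
  ⇒ R(z) = 1 + z + 19/60z².

Solve |R(x)|<1 on ℝ⁻.
x=-0.55: |R|=0.5458
R=1: x+19/60x²=0 ⇒ x=−60/19=-3.1579; min R=1−1/(4·19/60)=0.2105>−1
Confirm numerically:
  x=-2.388: |R|=0.41781 <1
  x=-2.244: |R|=0.35059 <1
  x=-2.172: |R|=0.32190 <1
  x=-1.844: |R|=0.23277 <1
  x=-3.605: |R|=1.51041 >1
  x=-3.519: |R|=1.40240 >1
Stable set (-3.1579, 0).

(-3.1579,0); λ=-7 ⇒ h* = (60/19)/7 = 0.4511.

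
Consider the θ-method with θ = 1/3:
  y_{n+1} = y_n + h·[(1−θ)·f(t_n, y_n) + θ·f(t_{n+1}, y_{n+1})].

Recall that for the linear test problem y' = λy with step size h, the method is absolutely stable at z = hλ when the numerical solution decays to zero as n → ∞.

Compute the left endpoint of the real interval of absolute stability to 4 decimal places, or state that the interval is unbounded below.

On y'=λy, z=hλ:
  y_{n+1} = y_n + z·[2/3·y_n + 1/3·y_{n+1}] ⇒ (1 − 1/3z)y_{n+1} = (1 + 2/3z)y_n
  so R(z) = (1 + 2/3z)/(1 − 1/3z).

Solve |R(x)|<1 on ℝ⁻.
x=-1.65: |R|=0.0645
R=−1: 1+2/3x = −1+1/3x ⇒ -1/3x=2 ⇒ x=2/(-1/3)=-6.0000
Confirm numerically:
  x=-4.497: |R|=0.79952 <1
  x=-2.806: |R|=0.44988 <1
  x=-2.478: |R|=0.35706 <1
  x=-6.392: |R|=1.04174 >1
  x=-6.100: |R|=1.01099 >1
  x=-6.051: |R|=1.00563 >1
Stable set (-6.0000, 0).

z* = -6.0000.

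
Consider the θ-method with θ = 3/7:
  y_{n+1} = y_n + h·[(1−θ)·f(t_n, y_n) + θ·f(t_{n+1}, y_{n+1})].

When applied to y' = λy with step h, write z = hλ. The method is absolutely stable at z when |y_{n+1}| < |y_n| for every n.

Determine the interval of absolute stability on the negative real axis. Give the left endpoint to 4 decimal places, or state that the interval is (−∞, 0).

(-14.0000, 0).

Set f=λy, z=hλ:
  y_{n+1} = y_n + z·[4/7·y_n + 3/7·y_{n+1}] ⇒ (1 − 3/7z)y_{n+1} = (1 + 4/7z)y_n
  so R(z) = (1 + 4/7z)/(1 − 3/7z).

Boundary: |R(x)|=1, x<0.
x=-0.94: |R|=0.3299
R=−1: 1+4/7x = −1+3/7x ⇒ -1/7x=2 ⇒ x=2/(-1/7)=-14.0000
Confirm numerically:
  x=-11.213: |R|=0.93142 <1
  x=-10.540: |R|=0.91041 <1
  x=-6.709: |R|=0.73123 <1
  x=-5.811: |R|=0.66484 <1
  x=-14.567: |R|=1.01118 >1
  x=-14.192: |R|=1.00387 >1
  x=-14.169: |R|=1.00341 >1
Stable set (-14.0000, 0).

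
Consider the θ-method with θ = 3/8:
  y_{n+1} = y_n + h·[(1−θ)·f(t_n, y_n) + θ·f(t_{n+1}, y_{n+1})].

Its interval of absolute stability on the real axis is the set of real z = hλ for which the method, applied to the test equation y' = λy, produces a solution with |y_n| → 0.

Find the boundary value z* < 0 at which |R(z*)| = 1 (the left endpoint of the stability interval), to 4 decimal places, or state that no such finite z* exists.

With y'=λy (z=hλ):
  y_{n+1} = y_n + z·[5/8·y_n + 3/8·y_{n+1}] ⇒ (1 − 3/8z)y_{n+1} = (1 + 5/8z)y_n
  ⇒ R(z) = (1 + 5/8z)/(1 − 3/8z).

Find x<0 with |R(x)|<1.
x=-0.47: |R|=0.6004
R=−1: 1+5/8x = −1+3/8x ⇒ -1/4x=2 ⇒ x=2/(-1/4)=-8.0000
Confirm numerically:
  x=-7.902: |R|=0.99382 <1
  x=-6.932: |R|=0.92582 <1
  x=-6.349: |R|=0.87792 <1
  x=-5.066: |R|=0.74705 <1
  x=-8.444: |R|=1.02664 >1
  x=-8.274: |R|=1.01670 >1
So |R|<1 on (-8.0000, 0).

left endpoint -8.0000.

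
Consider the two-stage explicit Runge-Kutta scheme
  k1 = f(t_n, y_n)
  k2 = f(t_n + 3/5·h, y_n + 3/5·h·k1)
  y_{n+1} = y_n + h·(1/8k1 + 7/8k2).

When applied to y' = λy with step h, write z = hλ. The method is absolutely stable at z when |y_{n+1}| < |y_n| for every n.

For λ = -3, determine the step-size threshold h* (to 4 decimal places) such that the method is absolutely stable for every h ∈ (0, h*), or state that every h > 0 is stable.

(-1.9048,0); λ=-3 ⇒ h* = (40/21)/3 = 0.6349.

With y'=λy (z=hλ):
  k1=λy_n ⇒ h·k1=z·y_n;  k2=λ(1+3/5z)y_n ⇒ h·k2=z(1+3/5z)y_n
  y_{n+1}/y_n = 1 + 1/8z + 7/8z(1+3/5z) = 1 + z + 21/40z²
  so R(z) = 1 + z + 21/40z².

Find x<0 with |R(x)|<1.
x=-0.53: |R|=0.6175
R=1: x+21/40x²=0 ⇒ x=−40/21=-1.9048; min R=1−1/(4·21/40)=0.5238>−1
Confirm numerically:
  x=-1.372: |R|=0.61625 <1
  x=-1.227: |R|=0.56340 <1
  x=-0.884: |R|=0.52626 <1
  x=-2.357: |R|=1.55961 >1
  x=-2.037: |R|=1.14142 >1
Interval (-1.9048, 0).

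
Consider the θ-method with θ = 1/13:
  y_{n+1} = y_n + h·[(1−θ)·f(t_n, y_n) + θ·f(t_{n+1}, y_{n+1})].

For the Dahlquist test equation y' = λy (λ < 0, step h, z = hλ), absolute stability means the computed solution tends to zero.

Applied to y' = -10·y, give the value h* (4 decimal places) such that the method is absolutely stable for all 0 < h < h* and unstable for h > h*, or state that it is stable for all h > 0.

Test eqn y'=λy, z=hλ:
  y_{n+1} = y_n + z·[12/13·y_n + 1/13·y_{n+1}] ⇒ (1 − 1/13z)y_{n+1} = (1 + 12/13z)y_n
  R(z) = (1 + 12/13z)/(1 − 1/13z).

Need |R(x)|<1, x<0.
x=-1.32: |R|=0.1983
R=−1: 1+12/13x = −1+1/13x ⇒ -11/13x=2 ⇒ x=2/(-11/13)=-2.3636
Confirm numerically:
  x=-1.428: |R|=0.28666 <1
  x=-1.347: |R|=0.22053 <1
  x=-1.112: |R|=0.02438 <1
  x=-2.928: |R|=1.38975 >1
  x=-2.844: |R|=1.33350 >1
  x=-2.592: |R|=1.16111 >1
So |R|<1 on (-2.3636, 0).

(-2.3636,0); λ=-10 ⇒ h* = (26/11)/10 = 0.2364.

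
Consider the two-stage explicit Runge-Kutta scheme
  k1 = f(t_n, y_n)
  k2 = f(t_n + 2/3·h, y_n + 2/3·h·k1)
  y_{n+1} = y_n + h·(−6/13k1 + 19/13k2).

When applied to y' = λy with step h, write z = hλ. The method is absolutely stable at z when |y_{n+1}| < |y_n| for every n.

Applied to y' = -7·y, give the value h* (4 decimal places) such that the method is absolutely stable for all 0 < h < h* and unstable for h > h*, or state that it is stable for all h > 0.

(-1.0263,0); λ=-7 ⇒ h* = (39/38)/7 = 0.1466.

Set f=λy, z=hλ:
  k1=λy_n ⇒ h·k1=z·y_n;  k2=λ(1+2/3z)y_n ⇒ h·k2=z(1+2/3z)y_n
  y_{n+1}/y_n = 1 − 6/13z + 19/13z(1+2/3z) = 1 + z + 38/39z²
  so R(z) = 1 + z + 38/39z².

Find x<0 with |R(x)|<1.
x=-0.88: |R|=0.8745
R=1: x+38/39x²=0 ⇒ x=−39/38=-1.0263; min R=1−1/(4·38/39)=0.7434>−1
Confirm numerically:
  x=-0.993: |R|=0.96777 <1
  x=-0.748: |R|=0.79716 <1
  x=-0.538: |R|=0.74402 <1
  x=-1.335: |R|=1.40153 >1
  x=-1.147: |R|=1.13488 >1
So |R|<1 on (-1.0263, 0).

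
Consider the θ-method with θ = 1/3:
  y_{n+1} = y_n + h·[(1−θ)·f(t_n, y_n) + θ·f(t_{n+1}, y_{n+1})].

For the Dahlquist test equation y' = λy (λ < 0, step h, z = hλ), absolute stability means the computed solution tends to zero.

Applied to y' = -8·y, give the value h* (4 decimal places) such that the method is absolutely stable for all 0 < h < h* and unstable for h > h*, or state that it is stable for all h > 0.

(-6.0000,0); λ=-8 ⇒ h* = (6)/8 = 0.7500.

Set f=λy, z=hλ:
  y_{n+1} = y_n + z·[2/3·y_n + 1/3·y_{n+1}] ⇒ (1 − 1/3z)y_{n+1} = (1 + 2/3z)y_n
  R(z) = (1 + 2/3z)/(1 − 1/3z).

Find x<0 with |R(x)|<1.
x=-1.01: |R|=0.2444
R=−1: 1+2/3x = −1+1/3x ⇒ -1/3x=2 ⇒ x=2/(-1/3)=-6.0000
Confirm numerically:
  x=-5.318: |R|=0.91801 <1
  x=-4.403: |R|=0.78428 <1
  x=-4.091: |R|=0.73079 <1
  x=-2.518: |R|=0.36897 <1
  x=-6.533: |R|=1.05591 >1
  x=-6.248: |R|=1.02682 >1
  x=-6.147: |R|=1.01607 >1
Interval (-6.0000, 0).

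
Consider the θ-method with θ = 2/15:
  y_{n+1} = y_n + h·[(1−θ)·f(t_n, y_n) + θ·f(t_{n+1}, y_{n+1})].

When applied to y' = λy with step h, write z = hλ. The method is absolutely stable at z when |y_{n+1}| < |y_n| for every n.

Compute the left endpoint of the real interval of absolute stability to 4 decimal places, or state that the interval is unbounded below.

Set f=λy, z=hλ:
  y_{n+1} = y_n + z·[13/15·y_n + 2/15·y_{n+1}] ⇒ (1 − 2/15z)y_{n+1} = (1 + 13/15z)y_n
  R(z) = (1 + 13/15z)/(1 − 2/15z).

Boundary: |R(x)|=1, x<0.
x=-0.93: |R|=0.1726
R=−1: 1+13/15x = −1+2/15x ⇒ -11/15x=2 ⇒ x=2/(-11/15)=-2.7273
Confirm numerically:
  x=-2.288: |R|=0.75317 <1
  x=-1.502: |R|=0.25139 <1
  x=-1.193: |R|=0.02928 <1
  x=-2.852: |R|=1.06627 >1
  x=-2.819: |R|=1.04889 >1
So |R|<1 on (-2.7273, 0).

z* = -2.7273.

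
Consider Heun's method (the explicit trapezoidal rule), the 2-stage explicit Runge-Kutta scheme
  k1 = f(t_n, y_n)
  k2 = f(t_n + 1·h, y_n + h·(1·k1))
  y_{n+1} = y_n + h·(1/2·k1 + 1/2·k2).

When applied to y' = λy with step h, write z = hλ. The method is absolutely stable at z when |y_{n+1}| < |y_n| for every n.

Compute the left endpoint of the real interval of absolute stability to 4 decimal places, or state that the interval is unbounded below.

On y'=λy, z=hλ:
  order 2, 2-stage ⇒ R(z)=1+z+z^2/2
  (e.g. R(-1.6)=0.68000, |R|=0.68000)

Find x<0 with |R(x)|<1.
x=-1.6: |R|=0.6800
|R(-2.39)|=1.4661 |R(-1.89)|=0.8960 |R(-1.42)|=0.5882
Bisect:
  x_lo=-2.6011 |R|=1.7818  x_hi=-0.0521 |R|=0.9493
  mid=-1.32662 |R|=0.55334 →hi
  mid=-1.96388 |R|=0.96454 →hi
  mid=-2.28252 |R|=1.32242 →lo
  mid=-2.12320 |R|=1.13079 →lo
  mid=-2.04354 |R|=1.04449 →lo
  mid=-2.00371 |R|=1.00372 →lo
  mid=-1.98380 |R|=0.98393 →hi
  ...
  [-2.00013,-1.99998] ⇒ x*=-2.0000
Stable set (-2.0000, 0).

z* = -2.0000.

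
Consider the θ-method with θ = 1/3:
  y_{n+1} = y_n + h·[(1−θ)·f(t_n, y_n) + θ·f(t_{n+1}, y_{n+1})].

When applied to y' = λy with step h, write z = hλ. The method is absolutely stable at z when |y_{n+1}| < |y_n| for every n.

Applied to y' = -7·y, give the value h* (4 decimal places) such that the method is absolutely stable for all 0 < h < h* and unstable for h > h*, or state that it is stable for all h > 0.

(-6.0000,0); λ=-7 ⇒ h* = (6)/7 = 0.8571.

With y'=λy (z=hλ):
  y_{n+1} = y_n + z·[2/3·y_n + 1/3·y_{n+1}] ⇒ (1 − 1/3z)y_{n+1} = (1 + 2/3z)y_n
  R(z) = (1 + 2/3z)/(1 − 1/3z).

Solve |R(x)|<1 on ℝ⁻.
x=-1.52: |R|=0.0088
R=−1: 1+2/3x = −1+1/3x ⇒ -1/3x=2 ⇒ x=2/(-1/3)=-6.0000
Confirm numerically:
  x=-4.181: |R|=0.74669 <1
  x=-3.761: |R|=0.66884 <1
  x=-2.872: |R|=0.46730 <1
  x=-6.472: |R|=1.04983 >1
  x=-6.403: |R|=1.04286 >1
Interval (-6.0000, 0).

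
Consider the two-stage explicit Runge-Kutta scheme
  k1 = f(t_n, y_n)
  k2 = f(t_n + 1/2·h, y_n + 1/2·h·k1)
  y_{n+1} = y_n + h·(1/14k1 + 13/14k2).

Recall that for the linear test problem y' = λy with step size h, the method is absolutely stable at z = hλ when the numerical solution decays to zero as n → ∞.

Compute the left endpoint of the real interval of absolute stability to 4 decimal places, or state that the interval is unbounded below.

left endpoint -2.1538.

On y'=λy, z=hλ:
  k1=λy_n ⇒ h·k1=z·y_n;  k2=λ(1+1/2z)y_n ⇒ h·k2=z(1+1/2z)y_n
  y_{n+1}/y_n = 1 + 1/14z + 13/14z(1+1/2z) = 1 + z + 13/28z²
  ⇒ R(z) = 1 + z + 13/28z².

Boundary: |R(x)|=1, x<0.
x=-0.95: |R|=0.4690
R=1: x+13/28x²=0 ⇒ x=−28/13=-2.1538; min R=1−1/(4·13/28)=0.4615>−1
Confirm numerically:
  x=-1.777: |R|=0.68909 <1
  x=-1.311: |R|=0.48698 <1
  x=-0.968: |R|=0.46705 <1
  x=-0.933: |R|=0.47116 <1
  x=-2.623: |R|=1.57135 >1
  x=-2.291: |R|=1.14589 >1
Interval (-2.1538, 0).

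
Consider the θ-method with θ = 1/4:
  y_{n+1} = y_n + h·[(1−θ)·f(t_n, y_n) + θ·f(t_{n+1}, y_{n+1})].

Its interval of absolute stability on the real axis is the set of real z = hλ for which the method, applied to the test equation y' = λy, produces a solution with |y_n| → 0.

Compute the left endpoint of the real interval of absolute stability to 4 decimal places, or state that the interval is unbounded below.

left endpoint -4.0000.

On y'=λy, z=hλ:
  y_{n+1} = y_n + z·[3/4·y_n + 1/4·y_{n+1}] ⇒ (1 − 1/4z)y_{n+1} = (1 + 3/4z)y_n
  R(z) = (1 + 3/4z)/(1 − 1/4z).

Need |R(x)|<1, x<0.
x=-0.58: |R|=0.4934
R=−1: 1+3/4x = −1+1/4x ⇒ -1/2x=2 ⇒ x=2/(-1/2)=-4.0000
Confirm numerically:
  x=-2.451: |R|=0.51976 <1
  x=-1.989: |R|=0.32844 <1
  x=-1.899: |R|=0.28768 <1
  x=-1.674: |R|=0.18012 <1
  x=-4.577: |R|=1.13455 >1
  x=-4.496: |R|=1.11676 >1
  x=-4.414: |R|=1.09841 >1
Stable set (-4.0000, 0).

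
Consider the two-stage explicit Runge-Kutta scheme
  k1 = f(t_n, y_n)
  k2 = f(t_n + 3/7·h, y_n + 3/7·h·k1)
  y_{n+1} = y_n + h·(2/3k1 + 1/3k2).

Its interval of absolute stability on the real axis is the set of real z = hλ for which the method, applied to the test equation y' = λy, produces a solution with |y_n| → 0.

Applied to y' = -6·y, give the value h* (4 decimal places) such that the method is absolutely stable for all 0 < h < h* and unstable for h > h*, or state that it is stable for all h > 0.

On y'=λy, z=hλ:
  k1=λy_n ⇒ h·k1=z·y_n;  k2=λ(1+3/7z)y_n ⇒ h·k2=z(1+3/7z)y_n
  y_{n+1}/y_n = 1 + 2/3z + 1/3z(1+3/7z) = 1 + z + 1/7z²
  R(z) = 1 + z + 1/7z².

Need |R(x)|<1, x<0.
x=-1.31: |R|=0.0648
R=1: x+1/7x²=0 ⇒ x=−7=-7.0000; min R=1−1/(4·1/7)=-0.7500>−1
Confirm numerically:
  x=-6.198: |R|=0.28989 <1
  x=-5.180: |R|=0.34680 <1
  x=-3.956: |R|=0.72029 <1
  x=-2.840: |R|=0.68777 <1
  x=-7.423: |R|=1.44856 >1
  x=-7.317: |R|=1.33136 >1
  x=-7.193: |R|=1.19832 >1
Stable set (-7.0000, 0).

(-7.0000,0); λ=-6 ⇒ h* = (7)/6 = 1.1667.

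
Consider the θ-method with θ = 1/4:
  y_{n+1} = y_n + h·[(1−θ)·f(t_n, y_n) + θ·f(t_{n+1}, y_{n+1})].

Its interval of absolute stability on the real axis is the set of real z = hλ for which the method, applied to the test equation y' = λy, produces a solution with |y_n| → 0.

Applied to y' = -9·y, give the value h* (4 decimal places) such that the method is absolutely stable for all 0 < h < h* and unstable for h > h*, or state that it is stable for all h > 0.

Test eqn y'=λy, z=hλ:
  y_{n+1} = y_n + z·[3/4·y_n + 1/4·y_{n+1}] ⇒ (1 − 1/4z)y_{n+1} = (1 + 3/4z)y_n
  R(z) = (1 + 3/4z)/(1 − 1/4z).

Boundary: |R(x)|=1, x<0.
x=-1.04: |R|=0.1746
R=−1: 1+3/4x = −1+1/4x ⇒ -1/2x=2 ⇒ x=2/(-1/2)=-4.0000
Confirm numerically:
  x=-3.889: |R|=0.97186 <1
  x=-3.700: |R|=0.92208 <1
  x=-3.305: |R|=0.80972 <1
  x=-2.623: |R|=0.58418 <1
  x=-4.205: |R|=1.04997 >1
  x=-4.164: |R|=1.04018 >1
So |R|<1 on (-4.0000, 0).

(-4.0000,0); λ=-9 ⇒ h* = (4)/9 = 0.4444.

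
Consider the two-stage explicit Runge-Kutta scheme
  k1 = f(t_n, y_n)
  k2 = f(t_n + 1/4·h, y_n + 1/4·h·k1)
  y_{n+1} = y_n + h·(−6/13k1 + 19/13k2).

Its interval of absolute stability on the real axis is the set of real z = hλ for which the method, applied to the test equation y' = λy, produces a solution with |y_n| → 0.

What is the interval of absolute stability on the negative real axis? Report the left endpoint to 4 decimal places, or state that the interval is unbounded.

Test eqn y'=λy, z=hλ:
  k1=λy_n ⇒ h·k1=z·y_n;  k2=λ(1+1/4z)y_n ⇒ h·k2=z(1+1/4z)y_n
  y_{n+1}/y_n = 1 − 6/13z + 19/13z(1+1/4z) = 1 + z + 19/52z²
  Hence R(z) = 1 + z + 19/52z².

Find x<0 with |R(x)|<1.
x=-0.6: |R|=0.5315
R=1: x+19/52x²=0 ⇒ x=−52/19=-2.7368; min R=1−1/(4·19/52)=0.3158>−1
Confirm numerically:
  x=-2.580: |R|=0.85215 <1
  x=-2.283: |R|=0.62142 <1
  x=-1.315: |R|=0.31683 <1
  x=-3.118: |R|=1.43424 >1
  x=-2.793: |R|=1.05731 >1
Interval (-2.7368, 0).

(-2.7368, 0).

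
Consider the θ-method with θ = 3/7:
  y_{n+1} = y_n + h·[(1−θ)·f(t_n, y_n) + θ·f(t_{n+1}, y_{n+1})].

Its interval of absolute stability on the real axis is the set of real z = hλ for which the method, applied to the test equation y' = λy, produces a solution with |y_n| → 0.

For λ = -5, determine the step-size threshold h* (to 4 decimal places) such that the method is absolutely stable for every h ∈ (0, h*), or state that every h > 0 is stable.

(-14.0000,0); λ=-5 ⇒ h* = (14)/5 = 2.8000.

Set f=λy, z=hλ:
  y_{n+1} = y_n + z·[4/7·y_n + 3/7·y_{n+1}] ⇒ (1 − 3/7z)y_{n+1} = (1 + 4/7z)y_n
  R(z) = (1 + 4/7z)/(1 − 3/7z).

Find x<0 with |R(x)|<1.
x=-1.27: |R|=0.1776
R=−1: 1+4/7x = −1+3/7x ⇒ -1/7x=2 ⇒ x=2/(-1/7)=-14.0000
Confirm numerically:
  x=-9.002: |R|=0.85303 <1
  x=-8.987: |R|=0.85239 <1
  x=-8.271: |R|=0.81992 <1
  x=-14.465: |R|=1.00923 >1
  x=-14.358: |R|=1.00715 >1
  x=-14.202: |R|=1.00407 >1
Stable set (-14.0000, 0).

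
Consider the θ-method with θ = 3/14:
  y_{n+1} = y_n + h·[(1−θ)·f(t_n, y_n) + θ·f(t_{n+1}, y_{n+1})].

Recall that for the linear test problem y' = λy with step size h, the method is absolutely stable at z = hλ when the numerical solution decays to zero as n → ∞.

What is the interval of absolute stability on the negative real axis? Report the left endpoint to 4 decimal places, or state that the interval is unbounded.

Test eqn y'=λy, z=hλ:
  y_{n+1} = y_n + z·[11/14·y_n + 3/14·y_{n+1}] ⇒ (1 − 3/14z)y_{n+1} = (1 + 11/14z)y_n
  ⇒ R(z) = (1 + 11/14z)/(1 − 3/14z).

Solve |R(x)|<1 on ℝ⁻.
x=-1.57: |R|=0.1748
R=−1: 1+11/14x = −1+3/14x ⇒ -4/7x=2 ⇒ x=2/(-4/7)=-3.5000
Confirm numerically:
  x=-2.487: |R|=0.62238 <1
  x=-2.322: |R|=0.55051 <1
  x=-1.823: |R|=0.31090 <1
  x=-1.544: |R|=0.16015 <1
  x=-3.829: |R|=1.10327 >1
  x=-3.810: |R|=1.09752 >1
So |R|<1 on (-3.5000, 0).

(-3.5000, 0).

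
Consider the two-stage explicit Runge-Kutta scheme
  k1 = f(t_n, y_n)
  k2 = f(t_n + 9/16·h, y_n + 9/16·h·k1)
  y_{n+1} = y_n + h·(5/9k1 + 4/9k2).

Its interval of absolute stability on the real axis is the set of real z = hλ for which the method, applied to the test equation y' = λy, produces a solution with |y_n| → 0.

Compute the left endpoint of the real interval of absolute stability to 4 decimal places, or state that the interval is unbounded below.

z* = -4.0000.

Set f=λy, z=hλ:
  k1=λy_n ⇒ h·k1=z·y_n;  k2=λ(1+9/16z)y_n ⇒ h·k2=z(1+9/16z)y_n
  y_{n+1}/y_n = 1 + 5/9z + 4/9z(1+9/16z) = 1 + z + 1/4z²
  Hence R(z) = 1 + z + 1/4z².

Need |R(x)|<1, x<0.
x=-1.59: |R|=0.0420
R=1: x+1/4x²=0 ⇒ x=−4=-4.0000; min R=1−1/(4·1/4)=0.0000>−1
Confirm numerically:
  x=-3.647: |R|=0.67815 <1
  x=-3.415: |R|=0.50056 <1
  x=-1.965: |R|=0.00031 <1
  x=-1.632: |R|=0.03386 <1
  x=-4.443: |R|=1.49206 >1
  x=-4.309: |R|=1.33287 >1
Stable set (-4.0000, 0).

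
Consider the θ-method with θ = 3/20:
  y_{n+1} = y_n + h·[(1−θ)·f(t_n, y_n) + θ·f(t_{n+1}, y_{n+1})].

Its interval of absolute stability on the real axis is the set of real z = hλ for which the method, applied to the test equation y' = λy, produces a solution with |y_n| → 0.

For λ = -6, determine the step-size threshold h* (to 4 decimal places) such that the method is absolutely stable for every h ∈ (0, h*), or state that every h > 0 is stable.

With y'=λy (z=hλ):
  y_{n+1} = y_n + z·[17/20·y_n + 3/20·y_{n+1}] ⇒ (1 − 3/20z)y_{n+1} = (1 + 17/20z)y_n
  Hence R(z) = (1 + 17/20z)/(1 − 3/20z).

Solve |R(x)|<1 on ℝ⁻.
x=-0.72: |R|=0.3502
R=−1: 1+17/20x = −1+3/20x ⇒ -7/10x=2 ⇒ x=2/(-7/10)=-2.8571
Confirm numerically:
  x=-2.254: |R|=0.68448 <1
  x=-1.914: |R|=0.48706 <1
  x=-1.826: |R|=0.43339 <1
  x=-1.484: |R|=0.21381 <1
  x=-3.185: |R|=1.15530 >1
  x=-2.989: |R|=1.06373 >1
So |R|<1 on (-2.8571, 0).

(-2.8571,0); λ=-6 ⇒ h* = (20/7)/6 = 0.4762.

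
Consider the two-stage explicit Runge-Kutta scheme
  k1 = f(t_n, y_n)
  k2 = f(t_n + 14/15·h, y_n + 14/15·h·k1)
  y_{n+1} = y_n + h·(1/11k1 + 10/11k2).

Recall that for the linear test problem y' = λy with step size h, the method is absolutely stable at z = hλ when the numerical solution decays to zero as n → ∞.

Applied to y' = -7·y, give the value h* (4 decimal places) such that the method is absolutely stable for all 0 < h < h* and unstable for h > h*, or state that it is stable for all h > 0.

(-1.1786,0); λ=-7 ⇒ h* = (33/28)/7 = 0.1684.

Set f=λy, z=hλ:
  k1=λy_n ⇒ h·k1=z·y_n;  k2=λ(1+14/15z)y_n ⇒ h·k2=z(1+14/15z)y_n
  y_{n+1}/y_n = 1 + 1/11z + 10/11z(1+14/15z) = 1 + z + 28/33z²
  R(z) = 1 + z + 28/33z².

Need |R(x)|<1, x<0.
x=-1.61: |R|=1.5894
R=1: x+28/33x²=0 ⇒ x=−33/28=-1.1786; min R=1−1/(4·28/33)=0.7054>−1
Confirm numerically:
  x=-1.084: |R|=0.91302 <1
  x=-1.054: |R|=0.88860 <1
  x=-0.623: |R|=0.70632 <1
  x=-1.635: |R|=1.63319 >1
  x=-1.562: |R|=1.50817 >1
  x=-1.537: |R|=1.46743 >1
Stable set (-1.1786, 0).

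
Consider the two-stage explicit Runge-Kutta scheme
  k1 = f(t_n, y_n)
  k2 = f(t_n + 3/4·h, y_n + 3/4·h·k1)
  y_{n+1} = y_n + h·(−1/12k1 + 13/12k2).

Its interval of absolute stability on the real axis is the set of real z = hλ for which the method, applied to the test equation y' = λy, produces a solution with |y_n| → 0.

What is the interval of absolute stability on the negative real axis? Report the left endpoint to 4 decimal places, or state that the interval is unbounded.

(-1.2308, 0).

Test eqn y'=λy, z=hλ:
  k1=λy_n ⇒ h·k1=z·y_n;  k2=λ(1+3/4z)y_n ⇒ h·k2=z(1+3/4z)y_n
  y_{n+1}/y_n = 1 − 1/12z + 13/12z(1+3/4z) = 1 + z + 13/16z²
  Hence R(z) = 1 + z + 13/16z².

Solve |R(x)|<1 on ℝ⁻.
x=-1.12: |R|=0.8992
R=1: x+13/16x²=0 ⇒ x=−16/13=-1.2308; min R=1−1/(4·13/16)=0.6923>−1
Confirm numerically:
  x=-0.662: |R|=0.69407 <1
  x=-0.625: |R|=0.69238 <1
  x=-0.523: |R|=0.69924 <1
  x=-1.692: |R|=1.63408 >1
  x=-1.498: |R|=1.32525 >1
  x=-1.255: |R|=1.02471 >1
Interval (-1.2308, 0).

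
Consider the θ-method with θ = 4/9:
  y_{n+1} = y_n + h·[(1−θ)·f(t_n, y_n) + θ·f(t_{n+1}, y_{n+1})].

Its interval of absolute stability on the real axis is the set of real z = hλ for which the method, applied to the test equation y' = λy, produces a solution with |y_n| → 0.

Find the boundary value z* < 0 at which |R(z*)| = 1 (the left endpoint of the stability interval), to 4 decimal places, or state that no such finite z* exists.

left endpoint -18.0000.

Test eqn y'=λy, z=hλ:
  y_{n+1} = y_n + z·[5/9·y_n + 4/9·y_{n+1}] ⇒ (1 − 4/9z)y_{n+1} = (1 + 5/9z)y_n
  ⇒ R(z) = (1 + 5/9z)/(1 − 4/9z).

Boundary: |R(x)|=1, x<0.
x=-1.26: |R|=0.1923
R=−1: 1+5/9x = −1+4/9x ⇒ -1/9x=2 ⇒ x=2/(-1/9)=-18.0000
Confirm numerically:
  x=-17.820: |R|=0.99776 <1
  x=-15.493: |R|=0.96468 <1
  x=-13.764: |R|=0.93387 <1
  x=-7.694: |R|=0.74090 <1
  x=-18.552: |R|=1.00663 >1
  x=-18.158: |R|=1.00194 >1
Interval (-18.0000, 0).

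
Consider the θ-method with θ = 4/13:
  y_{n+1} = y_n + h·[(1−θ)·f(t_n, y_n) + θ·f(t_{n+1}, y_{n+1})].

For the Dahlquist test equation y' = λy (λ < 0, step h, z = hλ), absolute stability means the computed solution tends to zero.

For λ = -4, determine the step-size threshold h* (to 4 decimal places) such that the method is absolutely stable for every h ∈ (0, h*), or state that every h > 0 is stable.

Set f=λy, z=hλ:
  y_{n+1} = y_n + z·[9/13·y_n + 4/13·y_{n+1}] ⇒ (1 − 4/13z)y_{n+1} = (1 + 9/13z)y_n
  R(z) = (1 + 9/13z)/(1 − 4/13z).

Find x<0 with |R(x)|<1.
x=-1.52: |R|=0.0356
R=−1: 1+9/13x = −1+4/13x ⇒ -5/13x=2 ⇒ x=2/(-5/13)=-5.2000
Confirm numerically:
  x=-4.277: |R|=0.84672 <1
  x=-3.983: |R|=0.78968 <1
  x=-3.074: |R|=0.57978 <1
  x=-5.787: |R|=1.08119 >1
  x=-5.744: |R|=1.07561 >1
  x=-5.493: |R|=1.04189 >1
Stable set (-5.2000, 0).

(-5.2000,0); λ=-4 ⇒ h* = (26/5)/4 = 1.3000.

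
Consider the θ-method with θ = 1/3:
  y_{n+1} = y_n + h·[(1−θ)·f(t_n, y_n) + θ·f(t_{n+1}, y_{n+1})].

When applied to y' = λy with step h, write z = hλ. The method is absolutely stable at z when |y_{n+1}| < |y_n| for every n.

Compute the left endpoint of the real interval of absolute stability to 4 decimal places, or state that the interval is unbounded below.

z* = -6.0000.

With y'=λy (z=hλ):
  y_{n+1} = y_n + z·[2/3·y_n + 1/3·y_{n+1}] ⇒ (1 − 1/3z)y_{n+1} = (1 + 2/3z)y_n
  R(z) = (1 + 2/3z)/(1 − 1/3z).

Find x<0 with |R(x)|<1.
x=-1.66: |R|=0.0687
R=−1: 1+2/3x = −1+1/3x ⇒ -1/3x=2 ⇒ x=2/(-1/3)=-6.0000
Confirm numerically:
  x=-4.471: |R|=0.79534 <1
  x=-3.631: |R|=0.64274 <1
  x=-2.812: |R|=0.45148 <1
  x=-2.437: |R|=0.34468 <1
  x=-6.545: |R|=1.05710 >1
  x=-6.460: |R|=1.04863 >1
  x=-6.109: |R|=1.01197 >1
Interval (-6.0000, 0).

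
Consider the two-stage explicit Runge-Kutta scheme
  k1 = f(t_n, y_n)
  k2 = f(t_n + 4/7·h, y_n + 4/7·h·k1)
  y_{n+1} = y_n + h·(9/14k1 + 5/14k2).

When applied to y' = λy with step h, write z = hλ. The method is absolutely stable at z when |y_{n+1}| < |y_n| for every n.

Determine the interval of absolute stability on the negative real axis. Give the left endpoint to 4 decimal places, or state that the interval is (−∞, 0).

(-4.9000, 0).

On y'=λy, z=hλ:
  k1=λy_n ⇒ h·k1=z·y_n;  k2=λ(1+4/7z)y_n ⇒ h·k2=z(1+4/7z)y_n
  y_{n+1}/y_n = 1 + 9/14z + 5/14z(1+4/7z) = 1 + z + 10/49z²
  Hence R(z) = 1 + z + 10/49z².

Find x<0 with |R(x)|<1.
x=-0.63: |R|=0.4510
R=1: x+10/49x²=0 ⇒ x=−49/10=-4.9000; min R=1−1/(4·10/49)=-0.2250>−1
Confirm numerically:
  x=-3.939: |R|=0.22747 <1
  x=-2.735: |R|=0.20842 <1
  x=-2.587: |R|=0.22117 <1
  x=-1.998: |R|=0.18331 <1
  x=-5.312: |R|=1.44664 >1
  x=-5.301: |R|=1.43382 >1
  x=-5.206: |R|=1.32511 >1
Interval (-4.9000, 0).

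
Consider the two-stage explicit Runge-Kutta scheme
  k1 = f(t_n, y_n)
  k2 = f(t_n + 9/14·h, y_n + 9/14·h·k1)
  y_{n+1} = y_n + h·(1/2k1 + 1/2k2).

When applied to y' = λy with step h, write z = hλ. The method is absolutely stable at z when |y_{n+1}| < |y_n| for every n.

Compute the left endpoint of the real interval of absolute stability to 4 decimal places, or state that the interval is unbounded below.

left endpoint -3.1111.

With y'=λy (z=hλ):
  k1=λy_n ⇒ h·k1=z·y_n;  k2=λ(1+9/14z)y_n ⇒ h·k2=z(1+9/14z)y_n
  y_{n+1}/y_n = 1 + 1/2z + 1/2z(1+9/14z) = 1 + z + 9/28z²
  ⇒ R(z) = 1 + z + 9/28z².

Find x<0 with |R(x)|<1.
x=-1.37: |R|=0.2333
R=1: x+9/28x²=0 ⇒ x=−28/9=-3.1111; min R=1−1/(4·9/28)=0.2222>−1
Confirm numerically:
  x=-1.916: |R|=0.26398 <1
  x=-1.897: |R|=0.25970 <1
  x=-1.564: |R|=0.22225 <1
  x=-3.546: |R|=1.49568 >1
  x=-3.314: |R|=1.21612 >1
  x=-3.282: |R|=1.18028 >1
Stable set (-3.1111, 0).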